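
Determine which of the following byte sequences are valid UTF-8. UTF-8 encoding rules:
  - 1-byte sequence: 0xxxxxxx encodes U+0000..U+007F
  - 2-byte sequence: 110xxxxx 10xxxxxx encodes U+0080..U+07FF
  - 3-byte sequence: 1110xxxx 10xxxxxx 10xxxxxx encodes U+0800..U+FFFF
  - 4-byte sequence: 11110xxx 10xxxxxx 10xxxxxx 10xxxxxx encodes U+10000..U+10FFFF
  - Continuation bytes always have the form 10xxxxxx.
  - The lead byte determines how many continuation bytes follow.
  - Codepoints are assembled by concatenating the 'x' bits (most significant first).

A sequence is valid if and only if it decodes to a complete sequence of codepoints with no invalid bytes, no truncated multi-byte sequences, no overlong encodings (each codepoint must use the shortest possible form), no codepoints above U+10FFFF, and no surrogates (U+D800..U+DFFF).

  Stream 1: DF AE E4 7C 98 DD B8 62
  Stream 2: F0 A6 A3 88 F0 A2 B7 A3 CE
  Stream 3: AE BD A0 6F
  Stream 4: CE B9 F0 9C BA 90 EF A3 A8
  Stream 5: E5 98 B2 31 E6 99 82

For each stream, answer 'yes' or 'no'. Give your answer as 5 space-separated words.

Answer: no no no yes yes

Derivation:
Stream 1: error at byte offset 3. INVALID
Stream 2: error at byte offset 9. INVALID
Stream 3: error at byte offset 0. INVALID
Stream 4: decodes cleanly. VALID
Stream 5: decodes cleanly. VALID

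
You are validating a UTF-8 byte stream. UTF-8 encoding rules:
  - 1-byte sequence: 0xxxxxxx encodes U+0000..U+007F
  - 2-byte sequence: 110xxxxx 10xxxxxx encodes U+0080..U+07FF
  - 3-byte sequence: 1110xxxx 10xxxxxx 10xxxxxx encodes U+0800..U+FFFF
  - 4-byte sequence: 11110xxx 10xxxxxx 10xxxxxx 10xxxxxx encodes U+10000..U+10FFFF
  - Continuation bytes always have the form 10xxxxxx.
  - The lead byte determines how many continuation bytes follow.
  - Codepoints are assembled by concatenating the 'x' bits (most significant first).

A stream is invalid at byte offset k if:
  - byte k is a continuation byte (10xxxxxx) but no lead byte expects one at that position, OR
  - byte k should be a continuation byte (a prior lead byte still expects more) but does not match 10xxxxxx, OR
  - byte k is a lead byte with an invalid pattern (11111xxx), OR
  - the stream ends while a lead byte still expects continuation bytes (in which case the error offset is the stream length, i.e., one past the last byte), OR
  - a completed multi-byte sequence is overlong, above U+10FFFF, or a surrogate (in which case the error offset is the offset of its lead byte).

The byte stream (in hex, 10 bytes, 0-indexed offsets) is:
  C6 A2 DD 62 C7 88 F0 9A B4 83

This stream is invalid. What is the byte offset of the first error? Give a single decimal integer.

Byte[0]=C6: 2-byte lead, need 1 cont bytes. acc=0x6
Byte[1]=A2: continuation. acc=(acc<<6)|0x22=0x1A2
Completed: cp=U+01A2 (starts at byte 0)
Byte[2]=DD: 2-byte lead, need 1 cont bytes. acc=0x1D
Byte[3]=62: expected 10xxxxxx continuation. INVALID

Answer: 3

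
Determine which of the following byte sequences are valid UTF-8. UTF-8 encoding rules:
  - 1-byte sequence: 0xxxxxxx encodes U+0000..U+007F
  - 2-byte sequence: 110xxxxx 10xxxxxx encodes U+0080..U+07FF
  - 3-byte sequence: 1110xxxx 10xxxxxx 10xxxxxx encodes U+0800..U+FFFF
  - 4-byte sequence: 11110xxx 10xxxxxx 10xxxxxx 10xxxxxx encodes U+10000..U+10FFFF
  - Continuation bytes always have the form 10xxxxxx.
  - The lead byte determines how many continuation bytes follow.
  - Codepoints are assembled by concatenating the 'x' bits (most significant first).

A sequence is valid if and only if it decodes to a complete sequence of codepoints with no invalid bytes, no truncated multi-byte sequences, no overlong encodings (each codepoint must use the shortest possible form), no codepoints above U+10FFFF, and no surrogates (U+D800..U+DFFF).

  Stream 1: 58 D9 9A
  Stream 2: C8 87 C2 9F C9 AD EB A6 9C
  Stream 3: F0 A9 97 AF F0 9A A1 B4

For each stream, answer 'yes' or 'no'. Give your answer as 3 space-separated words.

Stream 1: decodes cleanly. VALID
Stream 2: decodes cleanly. VALID
Stream 3: decodes cleanly. VALID

Answer: yes yes yes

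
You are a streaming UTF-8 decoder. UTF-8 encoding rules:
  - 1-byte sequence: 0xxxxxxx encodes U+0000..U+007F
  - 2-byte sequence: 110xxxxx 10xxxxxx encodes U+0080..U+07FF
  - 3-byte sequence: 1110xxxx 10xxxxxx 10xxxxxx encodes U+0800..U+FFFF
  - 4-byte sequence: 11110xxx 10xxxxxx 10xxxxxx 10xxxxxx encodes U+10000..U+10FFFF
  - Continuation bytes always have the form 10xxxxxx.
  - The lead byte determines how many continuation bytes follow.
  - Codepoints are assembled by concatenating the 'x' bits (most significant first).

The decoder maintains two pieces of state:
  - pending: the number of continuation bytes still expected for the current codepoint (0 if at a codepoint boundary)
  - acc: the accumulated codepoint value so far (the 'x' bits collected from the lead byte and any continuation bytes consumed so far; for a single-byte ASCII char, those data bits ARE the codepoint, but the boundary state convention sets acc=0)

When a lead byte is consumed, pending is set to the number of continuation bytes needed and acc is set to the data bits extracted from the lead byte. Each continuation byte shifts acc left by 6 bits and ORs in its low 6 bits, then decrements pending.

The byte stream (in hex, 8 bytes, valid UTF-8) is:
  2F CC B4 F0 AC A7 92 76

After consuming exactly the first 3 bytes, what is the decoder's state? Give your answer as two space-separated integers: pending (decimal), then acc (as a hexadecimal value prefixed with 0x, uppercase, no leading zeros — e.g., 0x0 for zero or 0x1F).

Answer: 0 0x334

Derivation:
Byte[0]=2F: 1-byte. pending=0, acc=0x0
Byte[1]=CC: 2-byte lead. pending=1, acc=0xC
Byte[2]=B4: continuation. acc=(acc<<6)|0x34=0x334, pending=0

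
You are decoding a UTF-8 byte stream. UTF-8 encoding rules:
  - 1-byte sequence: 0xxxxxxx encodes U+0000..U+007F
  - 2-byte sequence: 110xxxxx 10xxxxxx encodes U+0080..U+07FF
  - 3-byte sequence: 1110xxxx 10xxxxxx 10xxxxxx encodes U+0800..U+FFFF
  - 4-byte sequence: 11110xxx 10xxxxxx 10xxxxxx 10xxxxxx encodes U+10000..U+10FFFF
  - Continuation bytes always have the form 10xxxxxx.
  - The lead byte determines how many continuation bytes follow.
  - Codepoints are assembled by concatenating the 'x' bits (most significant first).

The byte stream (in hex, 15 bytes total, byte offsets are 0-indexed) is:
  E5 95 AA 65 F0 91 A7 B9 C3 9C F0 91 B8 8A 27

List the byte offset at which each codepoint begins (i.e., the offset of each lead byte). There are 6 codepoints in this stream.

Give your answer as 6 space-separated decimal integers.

Answer: 0 3 4 8 10 14

Derivation:
Byte[0]=E5: 3-byte lead, need 2 cont bytes. acc=0x5
Byte[1]=95: continuation. acc=(acc<<6)|0x15=0x155
Byte[2]=AA: continuation. acc=(acc<<6)|0x2A=0x556A
Completed: cp=U+556A (starts at byte 0)
Byte[3]=65: 1-byte ASCII. cp=U+0065
Byte[4]=F0: 4-byte lead, need 3 cont bytes. acc=0x0
Byte[5]=91: continuation. acc=(acc<<6)|0x11=0x11
Byte[6]=A7: continuation. acc=(acc<<6)|0x27=0x467
Byte[7]=B9: continuation. acc=(acc<<6)|0x39=0x119F9
Completed: cp=U+119F9 (starts at byte 4)
Byte[8]=C3: 2-byte lead, need 1 cont bytes. acc=0x3
Byte[9]=9C: continuation. acc=(acc<<6)|0x1C=0xDC
Completed: cp=U+00DC (starts at byte 8)
Byte[10]=F0: 4-byte lead, need 3 cont bytes. acc=0x0
Byte[11]=91: continuation. acc=(acc<<6)|0x11=0x11
Byte[12]=B8: continuation. acc=(acc<<6)|0x38=0x478
Byte[13]=8A: continuation. acc=(acc<<6)|0x0A=0x11E0A
Completed: cp=U+11E0A (starts at byte 10)
Byte[14]=27: 1-byte ASCII. cp=U+0027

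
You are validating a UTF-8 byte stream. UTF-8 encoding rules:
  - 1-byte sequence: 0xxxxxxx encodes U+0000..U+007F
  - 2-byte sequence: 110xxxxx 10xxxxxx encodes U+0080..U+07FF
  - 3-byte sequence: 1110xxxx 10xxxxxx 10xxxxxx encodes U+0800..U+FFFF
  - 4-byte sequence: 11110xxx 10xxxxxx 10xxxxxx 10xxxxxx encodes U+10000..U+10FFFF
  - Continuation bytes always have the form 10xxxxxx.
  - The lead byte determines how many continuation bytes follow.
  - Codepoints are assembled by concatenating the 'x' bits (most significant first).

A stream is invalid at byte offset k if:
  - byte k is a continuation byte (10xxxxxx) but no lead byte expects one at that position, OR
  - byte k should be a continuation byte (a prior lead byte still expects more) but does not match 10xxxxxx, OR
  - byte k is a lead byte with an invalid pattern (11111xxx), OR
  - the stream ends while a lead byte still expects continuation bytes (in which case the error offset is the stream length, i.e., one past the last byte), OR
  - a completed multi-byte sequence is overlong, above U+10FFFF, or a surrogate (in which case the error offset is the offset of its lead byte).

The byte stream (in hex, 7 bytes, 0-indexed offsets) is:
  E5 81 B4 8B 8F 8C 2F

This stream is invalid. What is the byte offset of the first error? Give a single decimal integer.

Answer: 3

Derivation:
Byte[0]=E5: 3-byte lead, need 2 cont bytes. acc=0x5
Byte[1]=81: continuation. acc=(acc<<6)|0x01=0x141
Byte[2]=B4: continuation. acc=(acc<<6)|0x34=0x5074
Completed: cp=U+5074 (starts at byte 0)
Byte[3]=8B: INVALID lead byte (not 0xxx/110x/1110/11110)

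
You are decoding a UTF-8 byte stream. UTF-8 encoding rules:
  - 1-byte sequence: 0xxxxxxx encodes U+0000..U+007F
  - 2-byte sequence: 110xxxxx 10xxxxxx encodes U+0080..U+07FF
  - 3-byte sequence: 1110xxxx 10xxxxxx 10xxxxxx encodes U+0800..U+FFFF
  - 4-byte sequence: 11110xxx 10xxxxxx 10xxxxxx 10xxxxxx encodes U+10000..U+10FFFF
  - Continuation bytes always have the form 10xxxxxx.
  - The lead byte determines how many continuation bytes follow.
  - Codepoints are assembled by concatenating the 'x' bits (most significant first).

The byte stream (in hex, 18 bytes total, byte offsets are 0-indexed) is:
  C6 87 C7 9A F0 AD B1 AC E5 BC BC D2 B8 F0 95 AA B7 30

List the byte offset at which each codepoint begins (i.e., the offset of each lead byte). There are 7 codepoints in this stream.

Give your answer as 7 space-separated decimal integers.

Byte[0]=C6: 2-byte lead, need 1 cont bytes. acc=0x6
Byte[1]=87: continuation. acc=(acc<<6)|0x07=0x187
Completed: cp=U+0187 (starts at byte 0)
Byte[2]=C7: 2-byte lead, need 1 cont bytes. acc=0x7
Byte[3]=9A: continuation. acc=(acc<<6)|0x1A=0x1DA
Completed: cp=U+01DA (starts at byte 2)
Byte[4]=F0: 4-byte lead, need 3 cont bytes. acc=0x0
Byte[5]=AD: continuation. acc=(acc<<6)|0x2D=0x2D
Byte[6]=B1: continuation. acc=(acc<<6)|0x31=0xB71
Byte[7]=AC: continuation. acc=(acc<<6)|0x2C=0x2DC6C
Completed: cp=U+2DC6C (starts at byte 4)
Byte[8]=E5: 3-byte lead, need 2 cont bytes. acc=0x5
Byte[9]=BC: continuation. acc=(acc<<6)|0x3C=0x17C
Byte[10]=BC: continuation. acc=(acc<<6)|0x3C=0x5F3C
Completed: cp=U+5F3C (starts at byte 8)
Byte[11]=D2: 2-byte lead, need 1 cont bytes. acc=0x12
Byte[12]=B8: continuation. acc=(acc<<6)|0x38=0x4B8
Completed: cp=U+04B8 (starts at byte 11)
Byte[13]=F0: 4-byte lead, need 3 cont bytes. acc=0x0
Byte[14]=95: continuation. acc=(acc<<6)|0x15=0x15
Byte[15]=AA: continuation. acc=(acc<<6)|0x2A=0x56A
Byte[16]=B7: continuation. acc=(acc<<6)|0x37=0x15AB7
Completed: cp=U+15AB7 (starts at byte 13)
Byte[17]=30: 1-byte ASCII. cp=U+0030

Answer: 0 2 4 8 11 13 17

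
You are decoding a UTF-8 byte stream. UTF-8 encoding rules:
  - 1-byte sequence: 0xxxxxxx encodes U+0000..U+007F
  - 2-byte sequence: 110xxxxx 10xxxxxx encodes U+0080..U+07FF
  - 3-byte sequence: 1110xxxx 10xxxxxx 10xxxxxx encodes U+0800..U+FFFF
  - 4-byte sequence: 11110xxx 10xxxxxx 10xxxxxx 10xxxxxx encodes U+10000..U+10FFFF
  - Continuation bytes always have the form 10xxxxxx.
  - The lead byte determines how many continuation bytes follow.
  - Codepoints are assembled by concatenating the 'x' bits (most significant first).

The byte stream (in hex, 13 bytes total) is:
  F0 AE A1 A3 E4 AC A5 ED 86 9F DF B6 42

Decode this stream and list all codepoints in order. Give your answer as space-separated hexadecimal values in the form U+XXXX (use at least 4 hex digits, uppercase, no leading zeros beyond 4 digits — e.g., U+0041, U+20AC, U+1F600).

Byte[0]=F0: 4-byte lead, need 3 cont bytes. acc=0x0
Byte[1]=AE: continuation. acc=(acc<<6)|0x2E=0x2E
Byte[2]=A1: continuation. acc=(acc<<6)|0x21=0xBA1
Byte[3]=A3: continuation. acc=(acc<<6)|0x23=0x2E863
Completed: cp=U+2E863 (starts at byte 0)
Byte[4]=E4: 3-byte lead, need 2 cont bytes. acc=0x4
Byte[5]=AC: continuation. acc=(acc<<6)|0x2C=0x12C
Byte[6]=A5: continuation. acc=(acc<<6)|0x25=0x4B25
Completed: cp=U+4B25 (starts at byte 4)
Byte[7]=ED: 3-byte lead, need 2 cont bytes. acc=0xD
Byte[8]=86: continuation. acc=(acc<<6)|0x06=0x346
Byte[9]=9F: continuation. acc=(acc<<6)|0x1F=0xD19F
Completed: cp=U+D19F (starts at byte 7)
Byte[10]=DF: 2-byte lead, need 1 cont bytes. acc=0x1F
Byte[11]=B6: continuation. acc=(acc<<6)|0x36=0x7F6
Completed: cp=U+07F6 (starts at byte 10)
Byte[12]=42: 1-byte ASCII. cp=U+0042

Answer: U+2E863 U+4B25 U+D19F U+07F6 U+0042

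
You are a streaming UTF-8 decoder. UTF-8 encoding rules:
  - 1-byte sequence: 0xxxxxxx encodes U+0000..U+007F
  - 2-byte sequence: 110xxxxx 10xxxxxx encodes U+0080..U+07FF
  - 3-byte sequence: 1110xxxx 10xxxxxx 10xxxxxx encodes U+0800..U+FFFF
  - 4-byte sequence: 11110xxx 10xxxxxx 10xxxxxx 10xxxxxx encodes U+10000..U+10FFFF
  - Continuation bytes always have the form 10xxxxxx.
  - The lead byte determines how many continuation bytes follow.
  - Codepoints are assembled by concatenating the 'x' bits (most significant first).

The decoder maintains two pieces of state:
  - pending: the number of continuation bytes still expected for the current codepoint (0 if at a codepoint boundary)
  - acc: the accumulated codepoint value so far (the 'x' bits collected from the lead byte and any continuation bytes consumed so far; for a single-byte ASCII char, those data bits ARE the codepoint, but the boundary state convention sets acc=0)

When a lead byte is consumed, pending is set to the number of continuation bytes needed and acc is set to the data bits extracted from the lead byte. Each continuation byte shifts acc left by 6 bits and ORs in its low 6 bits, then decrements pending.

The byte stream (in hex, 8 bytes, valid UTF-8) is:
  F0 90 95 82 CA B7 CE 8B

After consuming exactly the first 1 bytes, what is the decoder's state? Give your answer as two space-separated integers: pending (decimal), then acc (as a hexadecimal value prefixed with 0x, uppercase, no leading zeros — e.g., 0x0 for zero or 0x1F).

Byte[0]=F0: 4-byte lead. pending=3, acc=0x0

Answer: 3 0x0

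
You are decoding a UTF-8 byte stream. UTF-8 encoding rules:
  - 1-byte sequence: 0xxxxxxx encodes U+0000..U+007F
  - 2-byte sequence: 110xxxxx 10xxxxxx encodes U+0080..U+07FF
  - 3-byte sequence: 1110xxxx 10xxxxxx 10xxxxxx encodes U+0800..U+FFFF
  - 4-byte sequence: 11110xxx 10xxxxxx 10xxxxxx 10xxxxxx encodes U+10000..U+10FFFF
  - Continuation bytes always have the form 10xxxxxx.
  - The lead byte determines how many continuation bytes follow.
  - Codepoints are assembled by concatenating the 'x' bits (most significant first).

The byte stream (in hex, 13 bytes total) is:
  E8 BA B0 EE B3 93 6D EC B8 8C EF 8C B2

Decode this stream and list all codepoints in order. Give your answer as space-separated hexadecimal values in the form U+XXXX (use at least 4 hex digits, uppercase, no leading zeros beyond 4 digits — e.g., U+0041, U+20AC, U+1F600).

Answer: U+8EB0 U+ECD3 U+006D U+CE0C U+F332

Derivation:
Byte[0]=E8: 3-byte lead, need 2 cont bytes. acc=0x8
Byte[1]=BA: continuation. acc=(acc<<6)|0x3A=0x23A
Byte[2]=B0: continuation. acc=(acc<<6)|0x30=0x8EB0
Completed: cp=U+8EB0 (starts at byte 0)
Byte[3]=EE: 3-byte lead, need 2 cont bytes. acc=0xE
Byte[4]=B3: continuation. acc=(acc<<6)|0x33=0x3B3
Byte[5]=93: continuation. acc=(acc<<6)|0x13=0xECD3
Completed: cp=U+ECD3 (starts at byte 3)
Byte[6]=6D: 1-byte ASCII. cp=U+006D
Byte[7]=EC: 3-byte lead, need 2 cont bytes. acc=0xC
Byte[8]=B8: continuation. acc=(acc<<6)|0x38=0x338
Byte[9]=8C: continuation. acc=(acc<<6)|0x0C=0xCE0C
Completed: cp=U+CE0C (starts at byte 7)
Byte[10]=EF: 3-byte lead, need 2 cont bytes. acc=0xF
Byte[11]=8C: continuation. acc=(acc<<6)|0x0C=0x3CC
Byte[12]=B2: continuation. acc=(acc<<6)|0x32=0xF332
Completed: cp=U+F332 (starts at byte 10)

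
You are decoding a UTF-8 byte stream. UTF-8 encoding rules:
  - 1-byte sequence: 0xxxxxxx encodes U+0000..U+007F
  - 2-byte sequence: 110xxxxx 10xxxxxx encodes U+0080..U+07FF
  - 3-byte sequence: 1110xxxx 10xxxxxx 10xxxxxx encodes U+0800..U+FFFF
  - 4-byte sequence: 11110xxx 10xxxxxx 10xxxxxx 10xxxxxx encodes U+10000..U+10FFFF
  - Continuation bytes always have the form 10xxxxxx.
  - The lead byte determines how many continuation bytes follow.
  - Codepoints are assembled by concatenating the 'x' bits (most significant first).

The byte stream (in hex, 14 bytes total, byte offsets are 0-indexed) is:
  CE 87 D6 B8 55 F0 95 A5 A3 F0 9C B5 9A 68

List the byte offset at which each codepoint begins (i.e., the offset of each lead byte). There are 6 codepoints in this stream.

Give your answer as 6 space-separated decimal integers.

Byte[0]=CE: 2-byte lead, need 1 cont bytes. acc=0xE
Byte[1]=87: continuation. acc=(acc<<6)|0x07=0x387
Completed: cp=U+0387 (starts at byte 0)
Byte[2]=D6: 2-byte lead, need 1 cont bytes. acc=0x16
Byte[3]=B8: continuation. acc=(acc<<6)|0x38=0x5B8
Completed: cp=U+05B8 (starts at byte 2)
Byte[4]=55: 1-byte ASCII. cp=U+0055
Byte[5]=F0: 4-byte lead, need 3 cont bytes. acc=0x0
Byte[6]=95: continuation. acc=(acc<<6)|0x15=0x15
Byte[7]=A5: continuation. acc=(acc<<6)|0x25=0x565
Byte[8]=A3: continuation. acc=(acc<<6)|0x23=0x15963
Completed: cp=U+15963 (starts at byte 5)
Byte[9]=F0: 4-byte lead, need 3 cont bytes. acc=0x0
Byte[10]=9C: continuation. acc=(acc<<6)|0x1C=0x1C
Byte[11]=B5: continuation. acc=(acc<<6)|0x35=0x735
Byte[12]=9A: continuation. acc=(acc<<6)|0x1A=0x1CD5A
Completed: cp=U+1CD5A (starts at byte 9)
Byte[13]=68: 1-byte ASCII. cp=U+0068

Answer: 0 2 4 5 9 13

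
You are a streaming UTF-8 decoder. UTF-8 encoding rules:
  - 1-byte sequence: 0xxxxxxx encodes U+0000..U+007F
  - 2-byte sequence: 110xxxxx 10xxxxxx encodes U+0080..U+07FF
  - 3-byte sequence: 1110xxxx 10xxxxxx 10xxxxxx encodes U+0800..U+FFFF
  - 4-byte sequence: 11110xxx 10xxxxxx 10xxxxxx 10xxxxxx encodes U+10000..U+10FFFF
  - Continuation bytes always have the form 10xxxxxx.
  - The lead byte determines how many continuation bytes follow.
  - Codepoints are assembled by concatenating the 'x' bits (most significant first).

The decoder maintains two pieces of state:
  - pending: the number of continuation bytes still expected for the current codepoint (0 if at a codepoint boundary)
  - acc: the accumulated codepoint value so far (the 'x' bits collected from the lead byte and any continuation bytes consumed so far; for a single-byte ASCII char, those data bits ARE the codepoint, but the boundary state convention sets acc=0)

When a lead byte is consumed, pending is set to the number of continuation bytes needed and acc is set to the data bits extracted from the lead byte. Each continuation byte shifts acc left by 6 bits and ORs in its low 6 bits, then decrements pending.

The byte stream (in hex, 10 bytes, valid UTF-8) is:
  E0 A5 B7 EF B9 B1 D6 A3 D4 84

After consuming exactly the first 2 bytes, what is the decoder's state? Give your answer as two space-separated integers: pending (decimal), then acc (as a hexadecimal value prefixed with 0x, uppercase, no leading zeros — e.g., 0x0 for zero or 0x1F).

Answer: 1 0x25

Derivation:
Byte[0]=E0: 3-byte lead. pending=2, acc=0x0
Byte[1]=A5: continuation. acc=(acc<<6)|0x25=0x25, pending=1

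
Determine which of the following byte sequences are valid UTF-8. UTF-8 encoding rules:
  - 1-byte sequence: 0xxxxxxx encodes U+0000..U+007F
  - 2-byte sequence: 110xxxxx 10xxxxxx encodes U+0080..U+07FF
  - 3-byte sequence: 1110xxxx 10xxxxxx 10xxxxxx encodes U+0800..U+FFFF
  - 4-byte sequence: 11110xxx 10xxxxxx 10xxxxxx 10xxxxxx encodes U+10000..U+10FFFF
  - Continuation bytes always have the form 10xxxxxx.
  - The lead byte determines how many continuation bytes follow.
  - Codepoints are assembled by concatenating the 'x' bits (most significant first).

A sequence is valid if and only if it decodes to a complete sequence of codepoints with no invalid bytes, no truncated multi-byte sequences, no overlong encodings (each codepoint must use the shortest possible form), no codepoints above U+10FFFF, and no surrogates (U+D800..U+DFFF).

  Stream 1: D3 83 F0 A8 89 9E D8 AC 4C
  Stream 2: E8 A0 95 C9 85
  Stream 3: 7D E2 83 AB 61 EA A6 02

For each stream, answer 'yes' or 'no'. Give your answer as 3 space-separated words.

Answer: yes yes no

Derivation:
Stream 1: decodes cleanly. VALID
Stream 2: decodes cleanly. VALID
Stream 3: error at byte offset 7. INVALID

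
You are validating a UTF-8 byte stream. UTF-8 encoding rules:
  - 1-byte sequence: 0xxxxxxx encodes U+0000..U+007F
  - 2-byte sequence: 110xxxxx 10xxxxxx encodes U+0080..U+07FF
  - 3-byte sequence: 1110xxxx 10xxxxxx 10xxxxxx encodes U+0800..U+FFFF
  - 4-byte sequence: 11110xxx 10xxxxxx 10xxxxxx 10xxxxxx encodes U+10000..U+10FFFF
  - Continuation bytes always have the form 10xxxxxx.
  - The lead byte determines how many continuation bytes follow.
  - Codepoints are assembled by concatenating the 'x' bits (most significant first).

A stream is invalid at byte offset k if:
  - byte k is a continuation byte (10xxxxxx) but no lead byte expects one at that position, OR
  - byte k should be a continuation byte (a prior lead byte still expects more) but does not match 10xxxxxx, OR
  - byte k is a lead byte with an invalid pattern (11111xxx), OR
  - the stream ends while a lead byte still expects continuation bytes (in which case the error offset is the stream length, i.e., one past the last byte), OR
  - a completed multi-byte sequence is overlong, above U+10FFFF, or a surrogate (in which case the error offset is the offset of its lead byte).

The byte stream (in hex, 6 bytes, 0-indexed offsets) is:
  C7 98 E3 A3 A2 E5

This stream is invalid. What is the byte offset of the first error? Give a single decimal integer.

Byte[0]=C7: 2-byte lead, need 1 cont bytes. acc=0x7
Byte[1]=98: continuation. acc=(acc<<6)|0x18=0x1D8
Completed: cp=U+01D8 (starts at byte 0)
Byte[2]=E3: 3-byte lead, need 2 cont bytes. acc=0x3
Byte[3]=A3: continuation. acc=(acc<<6)|0x23=0xE3
Byte[4]=A2: continuation. acc=(acc<<6)|0x22=0x38E2
Completed: cp=U+38E2 (starts at byte 2)
Byte[5]=E5: 3-byte lead, need 2 cont bytes. acc=0x5
Byte[6]: stream ended, expected continuation. INVALID

Answer: 6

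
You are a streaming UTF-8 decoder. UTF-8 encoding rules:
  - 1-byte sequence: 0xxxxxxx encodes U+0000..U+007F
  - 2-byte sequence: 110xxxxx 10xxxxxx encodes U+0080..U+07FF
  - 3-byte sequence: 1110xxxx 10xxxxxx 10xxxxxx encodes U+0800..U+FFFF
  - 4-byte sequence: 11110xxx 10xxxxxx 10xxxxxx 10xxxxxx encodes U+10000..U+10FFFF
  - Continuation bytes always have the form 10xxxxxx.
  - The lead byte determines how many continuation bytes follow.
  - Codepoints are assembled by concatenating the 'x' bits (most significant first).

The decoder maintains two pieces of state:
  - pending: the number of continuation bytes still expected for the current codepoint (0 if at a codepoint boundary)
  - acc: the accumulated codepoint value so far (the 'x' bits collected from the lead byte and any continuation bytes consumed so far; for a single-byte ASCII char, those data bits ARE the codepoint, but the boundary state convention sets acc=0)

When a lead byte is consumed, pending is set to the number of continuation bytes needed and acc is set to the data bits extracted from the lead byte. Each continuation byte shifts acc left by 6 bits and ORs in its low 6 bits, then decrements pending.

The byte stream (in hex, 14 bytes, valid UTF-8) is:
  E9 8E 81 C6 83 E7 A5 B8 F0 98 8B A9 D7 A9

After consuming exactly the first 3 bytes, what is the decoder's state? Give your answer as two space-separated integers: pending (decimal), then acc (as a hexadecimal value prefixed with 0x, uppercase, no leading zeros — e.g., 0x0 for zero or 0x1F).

Answer: 0 0x9381

Derivation:
Byte[0]=E9: 3-byte lead. pending=2, acc=0x9
Byte[1]=8E: continuation. acc=(acc<<6)|0x0E=0x24E, pending=1
Byte[2]=81: continuation. acc=(acc<<6)|0x01=0x9381, pending=0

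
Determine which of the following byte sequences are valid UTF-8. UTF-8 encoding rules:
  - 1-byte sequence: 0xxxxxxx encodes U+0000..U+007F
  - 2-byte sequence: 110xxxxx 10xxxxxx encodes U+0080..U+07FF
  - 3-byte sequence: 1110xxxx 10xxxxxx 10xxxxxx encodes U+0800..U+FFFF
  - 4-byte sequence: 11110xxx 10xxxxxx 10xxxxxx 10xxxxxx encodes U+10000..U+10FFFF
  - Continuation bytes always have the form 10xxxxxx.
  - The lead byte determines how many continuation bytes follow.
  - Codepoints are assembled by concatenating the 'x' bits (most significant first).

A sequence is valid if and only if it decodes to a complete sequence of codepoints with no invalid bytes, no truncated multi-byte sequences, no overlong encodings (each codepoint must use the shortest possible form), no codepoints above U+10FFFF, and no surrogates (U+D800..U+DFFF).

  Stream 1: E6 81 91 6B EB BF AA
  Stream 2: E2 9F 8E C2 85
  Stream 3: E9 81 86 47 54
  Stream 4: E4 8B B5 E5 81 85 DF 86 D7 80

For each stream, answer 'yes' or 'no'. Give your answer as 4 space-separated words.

Answer: yes yes yes yes

Derivation:
Stream 1: decodes cleanly. VALID
Stream 2: decodes cleanly. VALID
Stream 3: decodes cleanly. VALID
Stream 4: decodes cleanly. VALID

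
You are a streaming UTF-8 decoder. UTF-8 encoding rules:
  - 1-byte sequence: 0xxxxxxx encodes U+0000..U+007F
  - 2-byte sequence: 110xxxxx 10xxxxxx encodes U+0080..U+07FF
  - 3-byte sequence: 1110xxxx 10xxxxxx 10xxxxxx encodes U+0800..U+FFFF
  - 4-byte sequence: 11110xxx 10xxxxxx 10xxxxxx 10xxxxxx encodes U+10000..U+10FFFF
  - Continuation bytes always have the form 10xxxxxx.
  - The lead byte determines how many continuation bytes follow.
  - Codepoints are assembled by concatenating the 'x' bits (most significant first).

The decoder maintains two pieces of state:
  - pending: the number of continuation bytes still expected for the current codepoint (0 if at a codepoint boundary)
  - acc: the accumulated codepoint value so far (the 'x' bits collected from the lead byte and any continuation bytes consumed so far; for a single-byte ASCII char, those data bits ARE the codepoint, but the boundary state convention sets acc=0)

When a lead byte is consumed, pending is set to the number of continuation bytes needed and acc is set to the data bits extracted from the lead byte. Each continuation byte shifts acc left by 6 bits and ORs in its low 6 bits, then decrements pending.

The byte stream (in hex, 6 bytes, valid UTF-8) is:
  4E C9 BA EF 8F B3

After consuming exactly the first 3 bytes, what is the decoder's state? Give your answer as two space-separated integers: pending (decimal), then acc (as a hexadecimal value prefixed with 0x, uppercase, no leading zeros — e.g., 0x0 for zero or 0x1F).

Byte[0]=4E: 1-byte. pending=0, acc=0x0
Byte[1]=C9: 2-byte lead. pending=1, acc=0x9
Byte[2]=BA: continuation. acc=(acc<<6)|0x3A=0x27A, pending=0

Answer: 0 0x27A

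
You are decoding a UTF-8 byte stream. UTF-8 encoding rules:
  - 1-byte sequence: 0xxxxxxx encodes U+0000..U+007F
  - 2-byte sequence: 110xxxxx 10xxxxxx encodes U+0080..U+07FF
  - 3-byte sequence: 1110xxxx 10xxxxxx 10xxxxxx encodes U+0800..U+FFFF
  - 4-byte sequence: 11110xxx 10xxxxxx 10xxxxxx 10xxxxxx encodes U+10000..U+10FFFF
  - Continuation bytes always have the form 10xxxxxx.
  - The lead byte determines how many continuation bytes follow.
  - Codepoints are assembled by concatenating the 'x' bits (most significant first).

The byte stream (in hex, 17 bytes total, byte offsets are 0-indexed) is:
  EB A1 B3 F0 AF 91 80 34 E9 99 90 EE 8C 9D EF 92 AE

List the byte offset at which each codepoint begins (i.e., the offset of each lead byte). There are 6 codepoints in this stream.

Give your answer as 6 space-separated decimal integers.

Answer: 0 3 7 8 11 14

Derivation:
Byte[0]=EB: 3-byte lead, need 2 cont bytes. acc=0xB
Byte[1]=A1: continuation. acc=(acc<<6)|0x21=0x2E1
Byte[2]=B3: continuation. acc=(acc<<6)|0x33=0xB873
Completed: cp=U+B873 (starts at byte 0)
Byte[3]=F0: 4-byte lead, need 3 cont bytes. acc=0x0
Byte[4]=AF: continuation. acc=(acc<<6)|0x2F=0x2F
Byte[5]=91: continuation. acc=(acc<<6)|0x11=0xBD1
Byte[6]=80: continuation. acc=(acc<<6)|0x00=0x2F440
Completed: cp=U+2F440 (starts at byte 3)
Byte[7]=34: 1-byte ASCII. cp=U+0034
Byte[8]=E9: 3-byte lead, need 2 cont bytes. acc=0x9
Byte[9]=99: continuation. acc=(acc<<6)|0x19=0x259
Byte[10]=90: continuation. acc=(acc<<6)|0x10=0x9650
Completed: cp=U+9650 (starts at byte 8)
Byte[11]=EE: 3-byte lead, need 2 cont bytes. acc=0xE
Byte[12]=8C: continuation. acc=(acc<<6)|0x0C=0x38C
Byte[13]=9D: continuation. acc=(acc<<6)|0x1D=0xE31D
Completed: cp=U+E31D (starts at byte 11)
Byte[14]=EF: 3-byte lead, need 2 cont bytes. acc=0xF
Byte[15]=92: continuation. acc=(acc<<6)|0x12=0x3D2
Byte[16]=AE: continuation. acc=(acc<<6)|0x2E=0xF4AE
Completed: cp=U+F4AE (starts at byte 14)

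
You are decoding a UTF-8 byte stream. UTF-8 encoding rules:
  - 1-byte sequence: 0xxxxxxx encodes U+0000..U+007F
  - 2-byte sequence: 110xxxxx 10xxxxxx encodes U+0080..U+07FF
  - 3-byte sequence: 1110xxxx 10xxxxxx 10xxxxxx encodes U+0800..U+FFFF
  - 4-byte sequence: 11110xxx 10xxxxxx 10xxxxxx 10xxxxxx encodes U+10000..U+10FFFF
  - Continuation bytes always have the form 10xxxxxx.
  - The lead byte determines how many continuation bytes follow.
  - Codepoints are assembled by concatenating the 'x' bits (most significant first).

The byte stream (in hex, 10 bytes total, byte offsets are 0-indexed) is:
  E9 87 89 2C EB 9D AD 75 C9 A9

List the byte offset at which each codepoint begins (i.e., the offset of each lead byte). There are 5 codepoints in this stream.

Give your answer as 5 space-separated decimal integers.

Answer: 0 3 4 7 8

Derivation:
Byte[0]=E9: 3-byte lead, need 2 cont bytes. acc=0x9
Byte[1]=87: continuation. acc=(acc<<6)|0x07=0x247
Byte[2]=89: continuation. acc=(acc<<6)|0x09=0x91C9
Completed: cp=U+91C9 (starts at byte 0)
Byte[3]=2C: 1-byte ASCII. cp=U+002C
Byte[4]=EB: 3-byte lead, need 2 cont bytes. acc=0xB
Byte[5]=9D: continuation. acc=(acc<<6)|0x1D=0x2DD
Byte[6]=AD: continuation. acc=(acc<<6)|0x2D=0xB76D
Completed: cp=U+B76D (starts at byte 4)
Byte[7]=75: 1-byte ASCII. cp=U+0075
Byte[8]=C9: 2-byte lead, need 1 cont bytes. acc=0x9
Byte[9]=A9: continuation. acc=(acc<<6)|0x29=0x269
Completed: cp=U+0269 (starts at byte 8)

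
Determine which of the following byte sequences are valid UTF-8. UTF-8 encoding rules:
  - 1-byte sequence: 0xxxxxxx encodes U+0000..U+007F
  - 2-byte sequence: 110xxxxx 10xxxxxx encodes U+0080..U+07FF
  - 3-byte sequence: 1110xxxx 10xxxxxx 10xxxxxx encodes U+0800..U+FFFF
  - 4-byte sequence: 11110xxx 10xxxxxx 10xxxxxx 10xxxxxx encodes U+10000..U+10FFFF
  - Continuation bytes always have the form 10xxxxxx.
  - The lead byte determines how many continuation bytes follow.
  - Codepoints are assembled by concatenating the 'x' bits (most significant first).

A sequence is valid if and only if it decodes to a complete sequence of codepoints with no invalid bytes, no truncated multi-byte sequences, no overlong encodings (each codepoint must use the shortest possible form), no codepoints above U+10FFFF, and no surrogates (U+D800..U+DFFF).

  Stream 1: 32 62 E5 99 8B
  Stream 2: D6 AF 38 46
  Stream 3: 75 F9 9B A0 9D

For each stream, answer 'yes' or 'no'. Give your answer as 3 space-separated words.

Stream 1: decodes cleanly. VALID
Stream 2: decodes cleanly. VALID
Stream 3: error at byte offset 1. INVALID

Answer: yes yes no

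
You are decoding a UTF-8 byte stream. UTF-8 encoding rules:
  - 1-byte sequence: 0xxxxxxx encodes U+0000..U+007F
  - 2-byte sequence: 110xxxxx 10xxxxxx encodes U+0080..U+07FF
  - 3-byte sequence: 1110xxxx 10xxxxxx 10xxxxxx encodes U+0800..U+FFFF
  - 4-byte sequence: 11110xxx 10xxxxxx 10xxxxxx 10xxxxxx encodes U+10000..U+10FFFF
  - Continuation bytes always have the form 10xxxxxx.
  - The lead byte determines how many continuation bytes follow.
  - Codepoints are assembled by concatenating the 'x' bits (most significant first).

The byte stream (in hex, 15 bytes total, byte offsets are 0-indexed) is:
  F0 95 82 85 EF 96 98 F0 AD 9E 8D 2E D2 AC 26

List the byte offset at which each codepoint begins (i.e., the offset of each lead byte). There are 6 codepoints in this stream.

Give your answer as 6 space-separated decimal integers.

Answer: 0 4 7 11 12 14

Derivation:
Byte[0]=F0: 4-byte lead, need 3 cont bytes. acc=0x0
Byte[1]=95: continuation. acc=(acc<<6)|0x15=0x15
Byte[2]=82: continuation. acc=(acc<<6)|0x02=0x542
Byte[3]=85: continuation. acc=(acc<<6)|0x05=0x15085
Completed: cp=U+15085 (starts at byte 0)
Byte[4]=EF: 3-byte lead, need 2 cont bytes. acc=0xF
Byte[5]=96: continuation. acc=(acc<<6)|0x16=0x3D6
Byte[6]=98: continuation. acc=(acc<<6)|0x18=0xF598
Completed: cp=U+F598 (starts at byte 4)
Byte[7]=F0: 4-byte lead, need 3 cont bytes. acc=0x0
Byte[8]=AD: continuation. acc=(acc<<6)|0x2D=0x2D
Byte[9]=9E: continuation. acc=(acc<<6)|0x1E=0xB5E
Byte[10]=8D: continuation. acc=(acc<<6)|0x0D=0x2D78D
Completed: cp=U+2D78D (starts at byte 7)
Byte[11]=2E: 1-byte ASCII. cp=U+002E
Byte[12]=D2: 2-byte lead, need 1 cont bytes. acc=0x12
Byte[13]=AC: continuation. acc=(acc<<6)|0x2C=0x4AC
Completed: cp=U+04AC (starts at byte 12)
Byte[14]=26: 1-byte ASCII. cp=U+0026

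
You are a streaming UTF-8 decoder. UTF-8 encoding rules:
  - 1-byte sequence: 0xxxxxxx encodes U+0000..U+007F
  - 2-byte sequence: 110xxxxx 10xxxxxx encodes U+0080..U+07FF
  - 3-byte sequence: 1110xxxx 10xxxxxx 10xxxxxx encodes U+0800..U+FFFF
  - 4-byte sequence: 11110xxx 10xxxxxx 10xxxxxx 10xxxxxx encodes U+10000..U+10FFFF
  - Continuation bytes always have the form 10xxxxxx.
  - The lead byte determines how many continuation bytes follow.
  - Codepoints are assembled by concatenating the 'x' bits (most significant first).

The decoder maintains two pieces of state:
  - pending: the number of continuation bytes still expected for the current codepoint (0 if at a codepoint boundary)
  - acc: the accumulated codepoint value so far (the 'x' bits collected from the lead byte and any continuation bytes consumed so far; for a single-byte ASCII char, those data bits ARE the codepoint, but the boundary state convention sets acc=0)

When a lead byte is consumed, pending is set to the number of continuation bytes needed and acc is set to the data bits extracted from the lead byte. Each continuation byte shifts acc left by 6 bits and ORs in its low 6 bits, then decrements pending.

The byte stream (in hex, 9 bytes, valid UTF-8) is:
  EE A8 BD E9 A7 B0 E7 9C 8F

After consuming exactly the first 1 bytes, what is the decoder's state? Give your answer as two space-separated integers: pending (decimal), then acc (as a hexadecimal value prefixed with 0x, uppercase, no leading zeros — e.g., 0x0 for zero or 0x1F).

Answer: 2 0xE

Derivation:
Byte[0]=EE: 3-byte lead. pending=2, acc=0xE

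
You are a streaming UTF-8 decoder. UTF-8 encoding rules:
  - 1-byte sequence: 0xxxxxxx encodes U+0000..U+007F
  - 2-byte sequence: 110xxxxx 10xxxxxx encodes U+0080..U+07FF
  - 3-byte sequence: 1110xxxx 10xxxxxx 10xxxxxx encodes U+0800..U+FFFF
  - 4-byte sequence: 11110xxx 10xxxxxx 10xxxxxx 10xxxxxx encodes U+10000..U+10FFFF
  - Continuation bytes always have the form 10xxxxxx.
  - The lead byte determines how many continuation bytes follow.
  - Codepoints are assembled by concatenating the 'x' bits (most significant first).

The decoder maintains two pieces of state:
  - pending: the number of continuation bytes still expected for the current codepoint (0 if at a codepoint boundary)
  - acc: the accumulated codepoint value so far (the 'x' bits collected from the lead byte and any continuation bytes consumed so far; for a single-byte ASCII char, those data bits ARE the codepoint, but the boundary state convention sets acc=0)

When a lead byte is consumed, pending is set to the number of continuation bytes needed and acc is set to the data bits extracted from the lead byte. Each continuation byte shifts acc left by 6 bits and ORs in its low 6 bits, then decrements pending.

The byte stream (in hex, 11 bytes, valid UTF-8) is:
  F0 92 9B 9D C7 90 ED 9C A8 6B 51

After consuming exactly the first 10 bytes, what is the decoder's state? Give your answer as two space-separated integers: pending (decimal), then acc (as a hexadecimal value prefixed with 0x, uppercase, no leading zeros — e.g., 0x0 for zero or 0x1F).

Answer: 0 0x0

Derivation:
Byte[0]=F0: 4-byte lead. pending=3, acc=0x0
Byte[1]=92: continuation. acc=(acc<<6)|0x12=0x12, pending=2
Byte[2]=9B: continuation. acc=(acc<<6)|0x1B=0x49B, pending=1
Byte[3]=9D: continuation. acc=(acc<<6)|0x1D=0x126DD, pending=0
Byte[4]=C7: 2-byte lead. pending=1, acc=0x7
Byte[5]=90: continuation. acc=(acc<<6)|0x10=0x1D0, pending=0
Byte[6]=ED: 3-byte lead. pending=2, acc=0xD
Byte[7]=9C: continuation. acc=(acc<<6)|0x1C=0x35C, pending=1
Byte[8]=A8: continuation. acc=(acc<<6)|0x28=0xD728, pending=0
Byte[9]=6B: 1-byte. pending=0, acc=0x0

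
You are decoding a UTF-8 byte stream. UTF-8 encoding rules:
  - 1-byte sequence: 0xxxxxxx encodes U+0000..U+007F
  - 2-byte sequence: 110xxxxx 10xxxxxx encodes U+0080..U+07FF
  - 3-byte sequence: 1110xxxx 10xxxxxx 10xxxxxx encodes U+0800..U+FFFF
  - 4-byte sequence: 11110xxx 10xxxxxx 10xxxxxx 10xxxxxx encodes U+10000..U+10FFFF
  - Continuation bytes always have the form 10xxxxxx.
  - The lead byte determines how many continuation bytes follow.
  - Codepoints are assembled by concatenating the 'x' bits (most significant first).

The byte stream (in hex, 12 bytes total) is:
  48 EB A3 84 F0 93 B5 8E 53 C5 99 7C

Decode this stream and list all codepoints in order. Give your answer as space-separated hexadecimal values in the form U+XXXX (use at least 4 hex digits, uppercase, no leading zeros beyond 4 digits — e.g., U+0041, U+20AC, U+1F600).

Byte[0]=48: 1-byte ASCII. cp=U+0048
Byte[1]=EB: 3-byte lead, need 2 cont bytes. acc=0xB
Byte[2]=A3: continuation. acc=(acc<<6)|0x23=0x2E3
Byte[3]=84: continuation. acc=(acc<<6)|0x04=0xB8C4
Completed: cp=U+B8C4 (starts at byte 1)
Byte[4]=F0: 4-byte lead, need 3 cont bytes. acc=0x0
Byte[5]=93: continuation. acc=(acc<<6)|0x13=0x13
Byte[6]=B5: continuation. acc=(acc<<6)|0x35=0x4F5
Byte[7]=8E: continuation. acc=(acc<<6)|0x0E=0x13D4E
Completed: cp=U+13D4E (starts at byte 4)
Byte[8]=53: 1-byte ASCII. cp=U+0053
Byte[9]=C5: 2-byte lead, need 1 cont bytes. acc=0x5
Byte[10]=99: continuation. acc=(acc<<6)|0x19=0x159
Completed: cp=U+0159 (starts at byte 9)
Byte[11]=7C: 1-byte ASCII. cp=U+007C

Answer: U+0048 U+B8C4 U+13D4E U+0053 U+0159 U+007C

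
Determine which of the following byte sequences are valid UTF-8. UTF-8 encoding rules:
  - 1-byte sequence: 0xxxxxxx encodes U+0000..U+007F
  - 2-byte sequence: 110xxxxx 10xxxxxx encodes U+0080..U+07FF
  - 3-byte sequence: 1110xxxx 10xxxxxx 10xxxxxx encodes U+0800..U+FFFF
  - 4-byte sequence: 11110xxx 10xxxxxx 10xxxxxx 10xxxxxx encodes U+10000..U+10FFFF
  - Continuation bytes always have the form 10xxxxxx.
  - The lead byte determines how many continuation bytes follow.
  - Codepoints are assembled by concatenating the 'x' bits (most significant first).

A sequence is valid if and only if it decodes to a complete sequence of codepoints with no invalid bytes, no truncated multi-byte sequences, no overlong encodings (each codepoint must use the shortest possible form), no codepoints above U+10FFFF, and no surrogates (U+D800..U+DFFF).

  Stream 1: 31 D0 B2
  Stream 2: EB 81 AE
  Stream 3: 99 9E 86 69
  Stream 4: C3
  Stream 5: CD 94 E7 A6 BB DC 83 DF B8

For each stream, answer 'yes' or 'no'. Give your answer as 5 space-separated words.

Answer: yes yes no no yes

Derivation:
Stream 1: decodes cleanly. VALID
Stream 2: decodes cleanly. VALID
Stream 3: error at byte offset 0. INVALID
Stream 4: error at byte offset 1. INVALID
Stream 5: decodes cleanly. VALID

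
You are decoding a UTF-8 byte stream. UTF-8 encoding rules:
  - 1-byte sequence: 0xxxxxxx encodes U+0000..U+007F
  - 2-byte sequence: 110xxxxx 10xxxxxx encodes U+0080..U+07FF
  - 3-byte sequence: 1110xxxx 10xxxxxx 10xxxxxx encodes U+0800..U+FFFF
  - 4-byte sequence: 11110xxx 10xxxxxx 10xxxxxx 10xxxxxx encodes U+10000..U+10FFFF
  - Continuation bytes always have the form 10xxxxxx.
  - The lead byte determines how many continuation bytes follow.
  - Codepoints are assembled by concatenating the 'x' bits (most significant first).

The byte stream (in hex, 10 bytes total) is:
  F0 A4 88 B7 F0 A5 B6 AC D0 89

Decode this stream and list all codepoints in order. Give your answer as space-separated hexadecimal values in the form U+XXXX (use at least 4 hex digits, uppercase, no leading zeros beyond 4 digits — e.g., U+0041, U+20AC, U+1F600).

Answer: U+24237 U+25DAC U+0409

Derivation:
Byte[0]=F0: 4-byte lead, need 3 cont bytes. acc=0x0
Byte[1]=A4: continuation. acc=(acc<<6)|0x24=0x24
Byte[2]=88: continuation. acc=(acc<<6)|0x08=0x908
Byte[3]=B7: continuation. acc=(acc<<6)|0x37=0x24237
Completed: cp=U+24237 (starts at byte 0)
Byte[4]=F0: 4-byte lead, need 3 cont bytes. acc=0x0
Byte[5]=A5: continuation. acc=(acc<<6)|0x25=0x25
Byte[6]=B6: continuation. acc=(acc<<6)|0x36=0x976
Byte[7]=AC: continuation. acc=(acc<<6)|0x2C=0x25DAC
Completed: cp=U+25DAC (starts at byte 4)
Byte[8]=D0: 2-byte lead, need 1 cont bytes. acc=0x10
Byte[9]=89: continuation. acc=(acc<<6)|0x09=0x409
Completed: cp=U+0409 (starts at byte 8)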